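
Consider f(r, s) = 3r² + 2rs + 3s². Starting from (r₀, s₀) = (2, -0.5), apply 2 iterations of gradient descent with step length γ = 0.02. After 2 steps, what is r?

1.5872

∇f = (6r + 2s, 2r + 6s)
Step 1: at (2, -0.5), ∇f = (11, 1) → (2, -0.5) − 0.02·(11, 1) = (1.78, -0.52)
Step 2: at (1.78, -0.52), ∇f = (9.64, 0.44) → (1.78, -0.52) − 0.02·(9.64, 0.44) = (1.5872, -0.5288)
r = 1.5872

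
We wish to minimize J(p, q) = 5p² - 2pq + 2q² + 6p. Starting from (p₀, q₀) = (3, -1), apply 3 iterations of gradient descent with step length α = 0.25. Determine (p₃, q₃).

(-16.625, 4.5)

∇J = (10p - 2q + 6, -2p + 4q)
Step 1: at (3, -1), ∇J = (38, -10) → (3, -1) − 0.25·(38, -10) = (-6.5, 1.5)
Step 2: at (-6.5, 1.5), ∇J = (-62, 19) → (-6.5, 1.5) − 0.25·(-62, 19) = (9, -3.25)
Step 3: at (9, -3.25), ∇J = (102.5, -31) → (9, -3.25) − 0.25·(102.5, -31) = (-16.625, 4.5)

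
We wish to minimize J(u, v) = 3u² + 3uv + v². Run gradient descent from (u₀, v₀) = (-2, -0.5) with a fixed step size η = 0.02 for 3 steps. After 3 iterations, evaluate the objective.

∇J = (6u + 3v, 3u + 2v)
(u₁, v₁) = (-2, -0.5) − 0.02·(-13.5, -7) = (-1.73, -0.36)
(u₂, v₂) = (-1.73, -0.36) − 0.02·(-11.46, -5.91) = (-1.5008, -0.2418)
(u₃, v₃) = (-1.5008, -0.2418) − 0.02·(-9.7302, -4.986) = (-1.306196, -0.14208)
J(-1.306196, -0.14208) = 5.695383680688

5.695383680688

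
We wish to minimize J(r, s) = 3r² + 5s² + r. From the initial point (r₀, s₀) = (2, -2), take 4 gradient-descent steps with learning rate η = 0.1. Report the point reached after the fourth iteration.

∇J = (6r + 1, 10s)
(r₁, s₁) = (2, -2) − 0.1·(13, -20) = (0.7, 0)
(r₂, s₂) = (0.7, 0) − 0.1·(5.2, 0) = (0.18, 0)
(r₃, s₃) = (0.18, 0) − 0.1·(2.08, 0) = (-0.028, 0)
(r₄, s₄) = (-0.028, 0) − 0.1·(0.832, 0) = (-0.1112, 0)

(-0.1112, 0)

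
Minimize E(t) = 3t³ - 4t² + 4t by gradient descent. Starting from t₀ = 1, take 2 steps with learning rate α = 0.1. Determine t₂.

E′(t) = 9t² - 8t + 4
t₁ = 1 − 0.1·5 = 0.5
t₂ = 0.5 − 0.1·2.25 = 0.275

0.275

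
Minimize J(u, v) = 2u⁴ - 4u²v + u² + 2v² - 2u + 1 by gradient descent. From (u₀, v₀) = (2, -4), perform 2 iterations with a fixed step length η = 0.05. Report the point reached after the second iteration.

∇J = (8u³ - 8uv + 2u - 2, -4u² + 4v)
Step 1: at (2, -4), ∇J = (130, -32) → (2, -4) − 0.05·(130, -32) = (-4.5, -2.4)
Step 2: at (-4.5, -2.4), ∇J = (-826.4, -90.6) → (-4.5, -2.4) − 0.05·(-826.4, -90.6) = (36.82, 2.13)

(36.82, 2.13)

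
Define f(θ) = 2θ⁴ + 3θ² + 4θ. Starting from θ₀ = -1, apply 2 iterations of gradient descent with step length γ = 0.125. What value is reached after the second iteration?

-0.453125

f′(θ) = 8θ³ + 6θ + 4
θ₁ = -1 − 0.125·(-10) = 0.25
θ₂ = 0.25 − 0.125·5.625 = -0.453125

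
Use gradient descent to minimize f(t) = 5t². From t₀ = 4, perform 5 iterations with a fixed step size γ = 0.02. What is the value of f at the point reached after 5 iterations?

f′(t) = 10t
t₁ = 4 − 0.02·40 = 3.2
t₂ = 3.2 − 0.02·32 = 2.56
t₃ = 2.56 − 0.02·25.6 = 2.048
t₄ = 2.048 − 0.02·20.48 = 1.6384
t₅ = 1.6384 − 0.02·16.384 = 1.31072
f(1.31072) = 8.589934592

8.589934592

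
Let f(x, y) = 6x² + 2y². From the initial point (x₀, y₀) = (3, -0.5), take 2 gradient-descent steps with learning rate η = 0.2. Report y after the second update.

-0.02

∇f = (12x, 4y)
(x₁, y₁) = (3, -0.5) − 0.2·(36, -2) = (-4.2, -0.1)
(x₂, y₂) = (-4.2, -0.1) − 0.2·(-50.4, -0.4) = (5.88, -0.02)
y = -0.02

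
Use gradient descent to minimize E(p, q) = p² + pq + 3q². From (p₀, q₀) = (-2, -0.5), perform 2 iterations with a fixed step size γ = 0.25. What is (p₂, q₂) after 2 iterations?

(-0.625, -0.15625)

∇E = (2p + q, p + 6q)
(p₁, q₁) = (-2, -0.5) − 0.25·(-4.5, -5) = (-0.875, 0.75)
(p₂, q₂) = (-0.875, 0.75) − 0.25·(-1, 3.625) = (-0.625, -0.15625)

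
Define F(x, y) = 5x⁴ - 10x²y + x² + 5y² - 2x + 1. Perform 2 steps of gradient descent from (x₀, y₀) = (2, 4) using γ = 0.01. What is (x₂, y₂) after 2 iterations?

(1.9919216, 3.99204)

∇F = (20x³ - 20xy + 2x - 2, -10x² + 10y)
Step 1: at (2, 4), ∇F = (2, 0) → (2, 4) − 0.01·(2, 0) = (1.98, 4)
Step 2: at (1.98, 4), ∇F = (-1.19216, 0.796) → (1.98, 4) − 0.01·(-1.19216, 0.796) = (1.9919216, 3.99204)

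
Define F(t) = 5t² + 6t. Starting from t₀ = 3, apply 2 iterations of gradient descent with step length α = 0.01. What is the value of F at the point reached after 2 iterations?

40.71528

F′(t) = 10t + 6
Step 1: F′(3) = 36; t₁ = 3 − 0.01·36 = 2.64
Step 2: F′(2.64) = 32.4; t₂ = 2.64 − 0.01·32.4 = 2.316
F(2.316) = 40.71528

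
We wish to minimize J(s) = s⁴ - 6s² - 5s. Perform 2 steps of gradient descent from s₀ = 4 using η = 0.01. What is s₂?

1.95058508

J′(s) = 4s³ - 12s - 5
Step 1: J′(4) = 203; s₁ = 4 − 0.01·203 = 1.97
Step 2: J′(1.97) = 1.941492; s₂ = 1.97 − 0.01·1.941492 = 1.95058508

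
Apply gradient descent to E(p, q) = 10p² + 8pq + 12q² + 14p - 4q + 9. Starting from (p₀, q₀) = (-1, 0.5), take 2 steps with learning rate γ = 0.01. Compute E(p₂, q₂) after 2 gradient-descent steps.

∇E = (20p + 8q + 14, 8p + 24q - 4)
(p₁, q₁) = (-1, 0.5) − 0.01·(-2, 0) = (-0.98, 0.5)
(p₂, q₂) = (-0.98, 0.5) − 0.01·(-1.6, 0.16) = (-0.964, 0.4984)
E(-0.964, 0.4984) = 1.94052992

1.94052992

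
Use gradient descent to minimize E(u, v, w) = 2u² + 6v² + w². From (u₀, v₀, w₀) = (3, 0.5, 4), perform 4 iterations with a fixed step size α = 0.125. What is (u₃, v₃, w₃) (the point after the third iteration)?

(0.375, -0.0625, 1.6875)

∇E = (4u, 12v, 2w)
Step 1: at (3, 0.5, 4), ∇E = (12, 6, 8) → (3, 0.5, 4) − 0.125·(12, 6, 8) = (1.5, -0.25, 3)
Step 2: at (1.5, -0.25, 3), ∇E = (6, -3, 6) → (1.5, -0.25, 3) − 0.125·(6, -3, 6) = (0.75, 0.125, 2.25)
Step 3: at (0.75, 0.125, 2.25), ∇E = (3, 1.5, 4.5) → (0.75, 0.125, 2.25) − 0.125·(3, 1.5, 4.5) = (0.375, -0.0625, 1.6875)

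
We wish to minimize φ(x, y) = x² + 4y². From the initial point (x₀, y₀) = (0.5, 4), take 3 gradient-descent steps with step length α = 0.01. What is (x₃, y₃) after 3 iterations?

(0.470596, 3.114752)

∇φ = (2x, 8y)
(x₁, y₁) = (0.5, 4) − 0.01·(1, 32) = (0.49, 3.68)
(x₂, y₂) = (0.49, 3.68) − 0.01·(0.98, 29.44) = (0.4802, 3.3856)
(x₃, y₃) = (0.4802, 3.3856) − 0.01·(0.9604, 27.0848) = (0.470596, 3.114752)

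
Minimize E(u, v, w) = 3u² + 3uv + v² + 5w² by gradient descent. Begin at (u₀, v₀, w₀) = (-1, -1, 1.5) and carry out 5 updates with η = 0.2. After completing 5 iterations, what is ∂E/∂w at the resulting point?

-15

∇E = (6u + 3v, 3u + 2v, 10w)
Step 1: at (-1, -1, 1.5), ∇E = (-9, -5, 15) → (-1, -1, 1.5) − 0.2·(-9, -5, 15) = (0.8, 0, -1.5)
Step 2: at (0.8, 0, -1.5), ∇E = (4.8, 2.4, -15) → (0.8, 0, -1.5) − 0.2·(4.8, 2.4, -15) = (-0.16, -0.48, 1.5)
Step 3: at (-0.16, -0.48, 1.5), ∇E = (-2.4, -1.44, 15) → (-0.16, -0.48, 1.5) − 0.2·(-2.4, -1.44, 15) = (0.32, -0.192, -1.5)
Step 4: at (0.32, -0.192, -1.5), ∇E = (1.344, 0.576, -15) → (0.32, -0.192, -1.5) − 0.2·(1.344, 0.576, -15) = (0.0512, -0.3072, 1.5)
Step 5: at (0.0512, -0.3072, 1.5), ∇E = (-0.6144, -0.4608, 15) → (0.0512, -0.3072, 1.5) − 0.2·(-0.6144, -0.4608, 15) = (0.17408, -0.21504, -1.5)
∂E/∂w at (0.17408, -0.21504, -1.5) = -15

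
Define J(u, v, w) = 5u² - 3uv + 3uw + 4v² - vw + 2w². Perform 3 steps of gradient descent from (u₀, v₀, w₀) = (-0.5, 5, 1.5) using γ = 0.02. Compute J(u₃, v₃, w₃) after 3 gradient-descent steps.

∇J = (10u - 3v + 3w, -3u + 8v - w, 3u - v + 4w)
(u₁, v₁, w₁) = (-0.5, 5, 1.5) − 0.02·(-15.5, 40, -0.5) = (-0.19, 4.2, 1.51)
(u₂, v₂, w₂) = (-0.19, 4.2, 1.51) − 0.02·(-9.97, 32.66, 1.27) = (0.0094, 3.5468, 1.4846)
(u₃, v₃, w₃) = (0.0094, 3.5468, 1.4846) − 0.02·(-6.0926, 26.8616, 2.4198) = (0.131252, 3.009568, 1.436204)
J(0.131252, 3.009568, 1.436204) = 35.499622368192

35.499622368192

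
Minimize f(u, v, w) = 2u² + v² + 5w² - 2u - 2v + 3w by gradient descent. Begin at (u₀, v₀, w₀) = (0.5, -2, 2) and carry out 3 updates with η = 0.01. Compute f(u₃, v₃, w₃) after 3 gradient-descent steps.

∇f = (4u - 2, 2v - 2, 10w + 3)
(u₁, v₁, w₁) = (0.5, -2, 2) − 0.01·(0, -6, 23) = (0.5, -1.94, 1.77)
(u₂, v₂, w₂) = (0.5, -1.94, 1.77) − 0.01·(0, -5.88, 20.7) = (0.5, -1.8812, 1.563)
(u₃, v₃, w₃) = (0.5, -1.8812, 1.563) − 0.01·(0, -5.7624, 18.63) = (0.5, -1.823576, 1.3767)
f(0.5, -1.823576, 1.3767) = 20.079195877776

20.079195877776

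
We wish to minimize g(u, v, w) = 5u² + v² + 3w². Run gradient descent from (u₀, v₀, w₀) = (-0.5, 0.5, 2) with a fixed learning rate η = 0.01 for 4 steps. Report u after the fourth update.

∇g = (10u, 2v, 6w)
Step 1: at (-0.5, 0.5, 2), ∇g = (-5, 1, 12) → (-0.5, 0.5, 2) − 0.01·(-5, 1, 12) = (-0.45, 0.49, 1.88)
Step 2: at (-0.45, 0.49, 1.88), ∇g = (-4.5, 0.98, 11.28) → (-0.45, 0.49, 1.88) − 0.01·(-4.5, 0.98, 11.28) = (-0.405, 0.4802, 1.7672)
Step 3: at (-0.405, 0.4802, 1.7672), ∇g = (-4.05, 0.9604, 10.6032) → (-0.405, 0.4802, 1.7672) − 0.01·(-4.05, 0.9604, 10.6032) = (-0.3645, 0.470596, 1.661168)
Step 4: at (-0.3645, 0.470596, 1.661168), ∇g = (-3.645, 0.941192, 9.967008) → (-0.3645, 0.470596, 1.661168) − 0.01·(-3.645, 0.941192, 9.967008) = (-0.32805, 0.46118408, 1.56149792)
u = -0.32805

-0.32805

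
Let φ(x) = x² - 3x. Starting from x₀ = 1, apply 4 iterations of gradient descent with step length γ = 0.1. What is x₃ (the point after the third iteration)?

φ′(x) = 2x - 3
Step 1: φ′(1) = -1; x₁ = 1 − 0.1·(-1) = 1.1
Step 2: φ′(1.1) = -0.8; x₂ = 1.1 − 0.1·(-0.8) = 1.18
Step 3: φ′(1.18) = -0.64; x₃ = 1.18 − 0.1·(-0.64) = 1.244

1.244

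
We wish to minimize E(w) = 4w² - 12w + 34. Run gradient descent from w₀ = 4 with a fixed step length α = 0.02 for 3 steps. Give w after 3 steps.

2.98176

E′(w) = 8w - 12
Step 1: E′(4) = 20; w₁ = 4 − 0.02·20 = 3.6
Step 2: E′(3.6) = 16.8; w₂ = 3.6 − 0.02·16.8 = 3.264
Step 3: E′(3.264) = 14.112; w₃ = 3.264 − 0.02·14.112 = 2.98176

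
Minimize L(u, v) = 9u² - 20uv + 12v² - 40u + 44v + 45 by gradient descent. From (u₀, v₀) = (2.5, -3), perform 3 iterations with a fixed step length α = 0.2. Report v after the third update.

708.984

∇L = (18u - 20v - 40, -20u + 24v + 44)
(u₁, v₁) = (2.5, -3) − 0.2·(65, -78) = (-10.5, 12.6)
(u₂, v₂) = (-10.5, 12.6) − 0.2·(-481, 556.4) = (85.7, -98.68)
(u₃, v₃) = (85.7, -98.68) − 0.2·(3476.2, -4038.32) = (-609.54, 708.984)
v = 708.984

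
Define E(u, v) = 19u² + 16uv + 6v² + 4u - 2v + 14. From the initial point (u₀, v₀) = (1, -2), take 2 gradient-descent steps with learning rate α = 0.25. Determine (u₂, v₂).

(9.75, 5.5)

∇E = (38u + 16v + 4, 16u + 12v - 2)
Step 1: at (1, -2), ∇E = (10, -10) → (1, -2) − 0.25·(10, -10) = (-1.5, 0.5)
Step 2: at (-1.5, 0.5), ∇E = (-45, -20) → (-1.5, 0.5) − 0.25·(-45, -20) = (9.75, 5.5)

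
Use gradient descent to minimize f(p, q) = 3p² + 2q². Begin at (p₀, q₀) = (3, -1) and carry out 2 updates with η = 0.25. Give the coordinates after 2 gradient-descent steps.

(0.75, 0)

∇f = (6p, 4q)
(p₁, q₁) = (3, -1) − 0.25·(18, -4) = (-1.5, 0)
(p₂, q₂) = (-1.5, 0) − 0.25·(-9, 0) = (0.75, 0)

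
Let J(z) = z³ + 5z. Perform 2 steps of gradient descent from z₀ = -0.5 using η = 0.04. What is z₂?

-0.993948

J′(z) = 3z² + 5
z₁ = -0.5 − 0.04·5.75 = -0.73
z₂ = -0.73 − 0.04·6.5987 = -0.993948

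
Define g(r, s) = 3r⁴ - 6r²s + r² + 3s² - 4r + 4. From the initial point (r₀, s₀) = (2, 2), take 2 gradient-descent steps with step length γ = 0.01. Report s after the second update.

2.131424

∇g = (12r³ - 12rs + 2r - 4, -6r² + 6s)
Step 1: at (2, 2), ∇g = (48, -12) → (2, 2) − 0.01·(48, -12) = (1.52, 2.12)
Step 2: at (1.52, 2.12), ∇g = (2.512896, -1.1424) → (1.52, 2.12) − 0.01·(2.512896, -1.1424) = (1.49487104, 2.131424)
s = 2.131424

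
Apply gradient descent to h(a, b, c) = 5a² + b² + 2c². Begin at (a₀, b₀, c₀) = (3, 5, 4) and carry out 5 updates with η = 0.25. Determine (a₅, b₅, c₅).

(-22.78125, 0.15625, 0)

∇h = (10a, 2b, 4c)
(a₁, b₁, c₁) = (3, 5, 4) − 0.25·(30, 10, 16) = (-4.5, 2.5, 0)
(a₂, b₂, c₂) = (-4.5, 2.5, 0) − 0.25·(-45, 5, 0) = (6.75, 1.25, 0)
(a₃, b₃, c₃) = (6.75, 1.25, 0) − 0.25·(67.5, 2.5, 0) = (-10.125, 0.625, 0)
(a₄, b₄, c₄) = (-10.125, 0.625, 0) − 0.25·(-101.25, 1.25, 0) = (15.1875, 0.3125, 0)
(a₅, b₅, c₅) = (15.1875, 0.3125, 0) − 0.25·(151.875, 0.625, 0) = (-22.78125, 0.15625, 0)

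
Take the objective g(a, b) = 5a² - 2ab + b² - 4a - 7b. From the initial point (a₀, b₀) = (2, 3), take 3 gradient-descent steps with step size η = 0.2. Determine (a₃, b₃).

∇g = (10a - 2b - 4, -2a + 2b - 7)
(a₁, b₁) = (2, 3) − 0.2·(10, -5) = (0, 4)
(a₂, b₂) = (0, 4) − 0.2·(-12, 1) = (2.4, 3.8)
(a₃, b₃) = (2.4, 3.8) − 0.2·(12.4, -4.2) = (-0.08, 4.64)

(-0.08, 4.64)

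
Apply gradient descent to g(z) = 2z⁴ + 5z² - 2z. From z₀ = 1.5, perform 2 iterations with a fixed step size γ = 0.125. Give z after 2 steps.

44

g′(z) = 8z³ + 10z - 2
z₁ = 1.5 − 0.125·40 = -3.5
z₂ = -3.5 − 0.125·(-380) = 44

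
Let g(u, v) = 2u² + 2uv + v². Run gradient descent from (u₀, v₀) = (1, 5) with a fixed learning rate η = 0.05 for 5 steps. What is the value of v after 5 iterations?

∇g = (4u + 2v, 2u + 2v)
Step 1: at (1, 5), ∇g = (14, 12) → (1, 5) − 0.05·(14, 12) = (0.3, 4.4)
Step 2: at (0.3, 4.4), ∇g = (10, 9.4) → (0.3, 4.4) − 0.05·(10, 9.4) = (-0.2, 3.93)
Step 3: at (-0.2, 3.93), ∇g = (7.06, 7.46) → (-0.2, 3.93) − 0.05·(7.06, 7.46) = (-0.553, 3.557)
Step 4: at (-0.553, 3.557), ∇g = (4.902, 6.008) → (-0.553, 3.557) − 0.05·(4.902, 6.008) = (-0.7981, 3.2566)
Step 5: at (-0.7981, 3.2566), ∇g = (3.3208, 4.917) → (-0.7981, 3.2566) − 0.05·(3.3208, 4.917) = (-0.96414, 3.01075)
v = 3.01075

3.01075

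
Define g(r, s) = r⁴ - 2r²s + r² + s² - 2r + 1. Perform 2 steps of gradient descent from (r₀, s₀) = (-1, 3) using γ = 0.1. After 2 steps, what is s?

2.472

∇g = (4r³ - 4rs + 2r - 2, -2r² + 2s)
(r₁, s₁) = (-1, 3) − 0.1·(4, 4) = (-1.4, 2.6)
(r₂, s₂) = (-1.4, 2.6) − 0.1·(-1.216, 1.28) = (-1.2784, 2.472)
s = 2.472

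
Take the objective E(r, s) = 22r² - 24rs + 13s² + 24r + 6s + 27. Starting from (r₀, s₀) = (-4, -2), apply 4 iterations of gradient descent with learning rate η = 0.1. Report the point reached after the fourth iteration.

∇E = (44r - 24s + 24, -24r + 26s + 6)
Step 1: at (-4, -2), ∇E = (-104, 50) → (-4, -2) − 0.1·(-104, 50) = (6.4, -7)
Step 2: at (6.4, -7), ∇E = (473.6, -329.6) → (6.4, -7) − 0.1·(473.6, -329.6) = (-40.96, 25.96)
Step 3: at (-40.96, 25.96), ∇E = (-2401.28, 1664) → (-40.96, 25.96) − 0.1·(-2401.28, 1664) = (199.168, -140.44)
Step 4: at (199.168, -140.44), ∇E = (12157.952, -8425.472) → (199.168, -140.44) − 0.1·(12157.952, -8425.472) = (-1016.6272, 702.1072)

(-1016.6272, 702.1072)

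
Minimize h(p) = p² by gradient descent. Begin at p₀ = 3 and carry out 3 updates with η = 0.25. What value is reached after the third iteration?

h′(p) = 2p
p₁ = 3 − 0.25·6 = 1.5
p₂ = 1.5 − 0.25·3 = 0.75
p₃ = 0.75 − 0.25·1.5 = 0.375

0.375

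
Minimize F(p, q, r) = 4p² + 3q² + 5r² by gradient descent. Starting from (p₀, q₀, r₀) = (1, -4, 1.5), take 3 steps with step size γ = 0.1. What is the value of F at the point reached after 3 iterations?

∇F = (8p, 6q, 10r)
(p₁, q₁, r₁) = (1, -4, 1.5) − 0.1·(8, -24, 15) = (0.2, -1.6, 0)
(p₂, q₂, r₂) = (0.2, -1.6, 0) − 0.1·(1.6, -9.6, 0) = (0.04, -0.64, 0)
(p₃, q₃, r₃) = (0.04, -0.64, 0) − 0.1·(0.32, -3.84, 0) = (0.008, -0.256, 0)
F(0.008, -0.256, 0) = 0.196864

0.196864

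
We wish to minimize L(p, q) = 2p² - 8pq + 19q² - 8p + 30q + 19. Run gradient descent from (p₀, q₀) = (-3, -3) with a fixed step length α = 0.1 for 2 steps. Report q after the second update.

∇L = (4p - 8q - 8, -8p + 38q + 30)
(p₁, q₁) = (-3, -3) − 0.1·(4, -60) = (-3.4, 3)
(p₂, q₂) = (-3.4, 3) − 0.1·(-45.6, 171.2) = (1.16, -14.12)
q = -14.12

-14.12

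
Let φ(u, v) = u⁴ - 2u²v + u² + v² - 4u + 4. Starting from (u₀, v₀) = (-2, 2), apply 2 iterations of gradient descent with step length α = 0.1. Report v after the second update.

1.952

∇φ = (4u³ - 4uv + 2u - 4, -2u² + 2v)
(u₁, v₁) = (-2, 2) − 0.1·(-24, -4) = (0.4, 2.4)
(u₂, v₂) = (0.4, 2.4) − 0.1·(-6.784, 4.48) = (1.0784, 1.952)
v = 1.952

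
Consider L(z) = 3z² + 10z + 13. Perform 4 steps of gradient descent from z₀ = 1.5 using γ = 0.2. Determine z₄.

-1.6616

L′(z) = 6z + 10
z₁ = 1.5 − 0.2·19 = -2.3
z₂ = -2.3 − 0.2·(-3.8) = -1.54
z₃ = -1.54 − 0.2·0.76 = -1.692
z₄ = -1.692 − 0.2·(-0.152) = -1.6616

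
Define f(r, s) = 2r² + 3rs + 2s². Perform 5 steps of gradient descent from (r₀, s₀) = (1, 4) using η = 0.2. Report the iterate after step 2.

∇f = (4r + 3s, 3r + 4s)
Step 1: at (1, 4), ∇f = (16, 19) → (1, 4) − 0.2·(16, 19) = (-2.2, 0.2)
Step 2: at (-2.2, 0.2), ∇f = (-8.2, -5.8) → (-2.2, 0.2) − 0.2·(-8.2, -5.8) = (-0.56, 1.36)

(-0.56, 1.36)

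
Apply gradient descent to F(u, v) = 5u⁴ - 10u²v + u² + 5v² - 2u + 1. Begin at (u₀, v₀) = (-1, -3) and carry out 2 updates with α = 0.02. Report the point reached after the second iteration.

(-0.0313728, -1.66752)

∇F = (20u³ - 20uv + 2u - 2, -10u² + 10v)
Step 1: at (-1, -3), ∇F = (-84, -40) → (-1, -3) − 0.02·(-84, -40) = (0.68, -2.2)
Step 2: at (0.68, -2.2), ∇F = (35.56864, -26.624) → (0.68, -2.2) − 0.02·(35.56864, -26.624) = (-0.0313728, -1.66752)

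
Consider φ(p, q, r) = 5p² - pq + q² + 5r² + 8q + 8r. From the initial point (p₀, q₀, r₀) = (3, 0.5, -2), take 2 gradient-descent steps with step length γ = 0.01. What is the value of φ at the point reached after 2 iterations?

∇φ = (10p - q, -p + 2q + 8, 10r + 8)
Step 1: at (3, 0.5, -2), ∇φ = (29.5, 6, -12) → (3, 0.5, -2) − 0.01·(29.5, 6, -12) = (2.705, 0.44, -1.88)
Step 2: at (2.705, 0.44, -1.88), ∇φ = (26.61, 6.175, -10.8) → (2.705, 0.44, -1.88) − 0.01·(26.61, 6.175, -10.8) = (2.4389, 0.37825, -1.772)
φ(2.4389, 0.37825, -1.772) = 33.5116451875

33.5116451875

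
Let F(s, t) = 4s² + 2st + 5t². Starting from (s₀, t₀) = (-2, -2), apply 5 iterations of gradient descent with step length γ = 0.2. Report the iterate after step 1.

∇F = (8s + 2t, 2s + 10t)
Step 1: at (-2, -2), ∇F = (-20, -24) → (-2, -2) − 0.2·(-20, -24) = (2, 2.8)

(2, 2.8)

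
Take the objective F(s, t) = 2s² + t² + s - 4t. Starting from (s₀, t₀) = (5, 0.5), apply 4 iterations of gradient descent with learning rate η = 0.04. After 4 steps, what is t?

0.92541056

∇F = (4s + 1, 2t - 4)
Step 1: at (5, 0.5), ∇F = (21, -3) → (5, 0.5) − 0.04·(21, -3) = (4.16, 0.62)
Step 2: at (4.16, 0.62), ∇F = (17.64, -2.76) → (4.16, 0.62) − 0.04·(17.64, -2.76) = (3.4544, 0.7304)
Step 3: at (3.4544, 0.7304), ∇F = (14.8176, -2.5392) → (3.4544, 0.7304) − 0.04·(14.8176, -2.5392) = (2.861696, 0.831968)
Step 4: at (2.861696, 0.831968), ∇F = (12.446784, -2.336064) → (2.861696, 0.831968) − 0.04·(12.446784, -2.336064) = (2.36382464, 0.92541056)
t = 0.92541056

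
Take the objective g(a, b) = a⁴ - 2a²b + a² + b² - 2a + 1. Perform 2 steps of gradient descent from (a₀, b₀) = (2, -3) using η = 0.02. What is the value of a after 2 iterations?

∇g = (4a³ - 4ab + 2a - 2, -2a² + 2b)
(a₁, b₁) = (2, -3) − 0.02·(58, -14) = (0.84, -2.72)
(a₂, b₂) = (0.84, -2.72) − 0.02·(11.190016, -6.8512) = (0.61619968, -2.582976)
a = 0.61619968

0.61619968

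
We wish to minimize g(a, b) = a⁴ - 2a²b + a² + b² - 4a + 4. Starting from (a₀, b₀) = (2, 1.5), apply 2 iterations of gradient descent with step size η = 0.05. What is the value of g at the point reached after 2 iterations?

0.57515625

∇g = (4a³ - 4ab + 2a - 4, -2a² + 2b)
Step 1: at (2, 1.5), ∇g = (20, -5) → (2, 1.5) − 0.05·(20, -5) = (1, 1.75)
Step 2: at (1, 1.75), ∇g = (-5, 1.5) → (1, 1.75) − 0.05·(-5, 1.5) = (1.25, 1.675)
g(1.25, 1.675) = 0.57515625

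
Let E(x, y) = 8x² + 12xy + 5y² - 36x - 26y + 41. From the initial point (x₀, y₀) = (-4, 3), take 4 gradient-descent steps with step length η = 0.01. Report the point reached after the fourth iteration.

∇E = (16x + 12y - 36, 12x + 10y - 26)
Step 1: at (-4, 3), ∇E = (-64, -44) → (-4, 3) − 0.01·(-64, -44) = (-3.36, 3.44)
Step 2: at (-3.36, 3.44), ∇E = (-48.48, -31.92) → (-3.36, 3.44) − 0.01·(-48.48, -31.92) = (-2.8752, 3.7592)
Step 3: at (-2.8752, 3.7592), ∇E = (-36.8928, -22.9104) → (-2.8752, 3.7592) − 0.01·(-36.8928, -22.9104) = (-2.506272, 3.988304)
Step 4: at (-2.506272, 3.988304), ∇E = (-28.240704, -16.192224) → (-2.506272, 3.988304) − 0.01·(-28.240704, -16.192224) = (-2.22386496, 4.15022624)

(-2.22386496, 4.15022624)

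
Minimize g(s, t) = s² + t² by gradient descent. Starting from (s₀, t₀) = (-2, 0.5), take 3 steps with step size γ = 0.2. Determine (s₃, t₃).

∇g = (2s, 2t)
(s₁, t₁) = (-2, 0.5) − 0.2·(-4, 1) = (-1.2, 0.3)
(s₂, t₂) = (-1.2, 0.3) − 0.2·(-2.4, 0.6) = (-0.72, 0.18)
(s₃, t₃) = (-0.72, 0.18) − 0.2·(-1.44, 0.36) = (-0.432, 0.108)

(-0.432, 0.108)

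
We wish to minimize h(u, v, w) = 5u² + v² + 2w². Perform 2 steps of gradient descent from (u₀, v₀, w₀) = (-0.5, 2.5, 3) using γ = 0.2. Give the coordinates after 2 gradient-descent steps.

∇h = (10u, 2v, 4w)
Step 1: at (-0.5, 2.5, 3), ∇h = (-5, 5, 12) → (-0.5, 2.5, 3) − 0.2·(-5, 5, 12) = (0.5, 1.5, 0.6)
Step 2: at (0.5, 1.5, 0.6), ∇h = (5, 3, 2.4) → (0.5, 1.5, 0.6) − 0.2·(5, 3, 2.4) = (-0.5, 0.9, 0.12)

(-0.5, 0.9, 0.12)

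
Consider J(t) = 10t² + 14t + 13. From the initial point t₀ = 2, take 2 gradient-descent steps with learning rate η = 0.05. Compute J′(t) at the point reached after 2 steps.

0

J′(t) = 20t + 14
t₁ = 2 − 0.05·54 = -0.7
t₂ = -0.7 − 0.05·0 = -0.7
J′(t) at (-0.7) = 0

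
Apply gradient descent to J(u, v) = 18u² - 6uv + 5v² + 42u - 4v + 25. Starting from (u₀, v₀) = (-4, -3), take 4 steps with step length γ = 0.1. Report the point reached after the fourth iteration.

(-117.6832, 25.2448)

∇J = (36u - 6v + 42, -6u + 10v - 4)
Step 1: at (-4, -3), ∇J = (-84, -10) → (-4, -3) − 0.1·(-84, -10) = (4.4, -2)
Step 2: at (4.4, -2), ∇J = (212.4, -50.4) → (4.4, -2) − 0.1·(212.4, -50.4) = (-16.84, 3.04)
Step 3: at (-16.84, 3.04), ∇J = (-582.48, 127.44) → (-16.84, 3.04) − 0.1·(-582.48, 127.44) = (41.408, -9.704)
Step 4: at (41.408, -9.704), ∇J = (1590.912, -349.488) → (41.408, -9.704) − 0.1·(1590.912, -349.488) = (-117.6832, 25.2448)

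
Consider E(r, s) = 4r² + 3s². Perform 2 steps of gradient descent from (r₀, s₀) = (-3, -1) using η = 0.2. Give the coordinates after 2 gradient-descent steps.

∇E = (8r, 6s)
(r₁, s₁) = (-3, -1) − 0.2·(-24, -6) = (1.8, 0.2)
(r₂, s₂) = (1.8, 0.2) − 0.2·(14.4, 1.2) = (-1.08, -0.04)

(-1.08, -0.04)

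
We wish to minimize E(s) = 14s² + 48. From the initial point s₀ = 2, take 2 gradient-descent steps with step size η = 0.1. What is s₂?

6.48

E′(s) = 28s
s₁ = 2 − 0.1·56 = -3.6
s₂ = -3.6 − 0.1·(-100.8) = 6.48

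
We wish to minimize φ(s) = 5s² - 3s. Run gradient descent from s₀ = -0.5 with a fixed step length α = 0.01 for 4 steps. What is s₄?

φ′(s) = 10s - 3
s₁ = -0.5 − 0.01·(-8) = -0.42
s₂ = -0.42 − 0.01·(-7.2) = -0.348
s₃ = -0.348 − 0.01·(-6.48) = -0.2832
s₄ = -0.2832 − 0.01·(-5.832) = -0.22488

-0.22488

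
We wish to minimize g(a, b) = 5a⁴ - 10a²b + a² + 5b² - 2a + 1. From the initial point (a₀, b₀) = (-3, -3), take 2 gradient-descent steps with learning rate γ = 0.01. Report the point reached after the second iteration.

∇g = (20a³ - 20ab + 2a - 2, -10a² + 10b)
Step 1: at (-3, -3), ∇g = (-728, -120) → (-3, -3) − 0.01·(-728, -120) = (4.28, -1.8)
Step 2: at (4.28, -1.8), ∇g = (1728.69504, -201.184) → (4.28, -1.8) − 0.01·(1728.69504, -201.184) = (-13.0069504, 0.21184)

(-13.0069504, 0.21184)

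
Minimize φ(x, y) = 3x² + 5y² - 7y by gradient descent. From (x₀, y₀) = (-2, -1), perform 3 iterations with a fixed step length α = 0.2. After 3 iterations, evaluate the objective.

∇φ = (6x, 10y - 7)
Step 1: at (-2, -1), ∇φ = (-12, -17) → (-2, -1) − 0.2·(-12, -17) = (0.4, 2.4)
Step 2: at (0.4, 2.4), ∇φ = (2.4, 17) → (0.4, 2.4) − 0.2·(2.4, 17) = (-0.08, -1)
Step 3: at (-0.08, -1), ∇φ = (-0.48, -17) → (-0.08, -1) − 0.2·(-0.48, -17) = (0.016, 2.4)
φ(0.016, 2.4) = 12.000768

12.000768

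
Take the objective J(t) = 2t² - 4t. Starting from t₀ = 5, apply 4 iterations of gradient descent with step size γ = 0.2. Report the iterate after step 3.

J′(t) = 4t - 4
t₁ = 5 − 0.2·16 = 1.8
t₂ = 1.8 − 0.2·3.2 = 1.16
t₃ = 1.16 − 0.2·0.64 = 1.032

1.032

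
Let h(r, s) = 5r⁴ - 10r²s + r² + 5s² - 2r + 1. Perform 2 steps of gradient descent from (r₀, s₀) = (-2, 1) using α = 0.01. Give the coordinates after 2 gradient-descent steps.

∇h = (20r³ - 20rs + 2r - 2, -10r² + 10s)
Step 1: at (-2, 1), ∇h = (-126, -30) → (-2, 1) − 0.01·(-126, -30) = (-0.74, 1.3)
Step 2: at (-0.74, 1.3), ∇h = (7.65552, 7.524) → (-0.74, 1.3) − 0.01·(7.65552, 7.524) = (-0.8165552, 1.22476)

(-0.8165552, 1.22476)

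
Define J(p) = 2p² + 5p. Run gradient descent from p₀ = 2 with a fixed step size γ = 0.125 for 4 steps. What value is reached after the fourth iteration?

J′(p) = 4p + 5
p₁ = 2 − 0.125·13 = 0.375
p₂ = 0.375 − 0.125·6.5 = -0.4375
p₃ = -0.4375 − 0.125·3.25 = -0.84375
p₄ = -0.84375 − 0.125·1.625 = -1.046875

-1.046875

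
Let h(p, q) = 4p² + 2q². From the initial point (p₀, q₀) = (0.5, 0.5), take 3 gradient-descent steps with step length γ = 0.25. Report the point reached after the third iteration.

∇h = (8p, 4q)
(p₁, q₁) = (0.5, 0.5) − 0.25·(4, 2) = (-0.5, 0)
(p₂, q₂) = (-0.5, 0) − 0.25·(-4, 0) = (0.5, 0)
(p₃, q₃) = (0.5, 0) − 0.25·(4, 0) = (-0.5, 0)

(-0.5, 0)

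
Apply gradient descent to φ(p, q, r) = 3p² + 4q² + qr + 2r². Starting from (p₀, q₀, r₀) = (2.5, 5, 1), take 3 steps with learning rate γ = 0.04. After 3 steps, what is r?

0.24832

∇φ = (6p, 8q + r, q + 4r)
(p₁, q₁, r₁) = (2.5, 5, 1) − 0.04·(15, 41, 9) = (1.9, 3.36, 0.64)
(p₂, q₂, r₂) = (1.9, 3.36, 0.64) − 0.04·(11.4, 27.52, 5.92) = (1.444, 2.2592, 0.4032)
(p₃, q₃, r₃) = (1.444, 2.2592, 0.4032) − 0.04·(8.664, 18.4768, 3.872) = (1.09744, 1.520128, 0.24832)
r = 0.24832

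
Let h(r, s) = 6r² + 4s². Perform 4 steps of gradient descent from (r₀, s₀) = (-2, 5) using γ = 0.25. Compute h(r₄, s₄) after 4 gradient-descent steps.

6244

∇h = (12r, 8s)
Step 1: at (-2, 5), ∇h = (-24, 40) → (-2, 5) − 0.25·(-24, 40) = (4, -5)
Step 2: at (4, -5), ∇h = (48, -40) → (4, -5) − 0.25·(48, -40) = (-8, 5)
Step 3: at (-8, 5), ∇h = (-96, 40) → (-8, 5) − 0.25·(-96, 40) = (16, -5)
Step 4: at (16, -5), ∇h = (192, -40) → (16, -5) − 0.25·(192, -40) = (-32, 5)
h(-32, 5) = 6244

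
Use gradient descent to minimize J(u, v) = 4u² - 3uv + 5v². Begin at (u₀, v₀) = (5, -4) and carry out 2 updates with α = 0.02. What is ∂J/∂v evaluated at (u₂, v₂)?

-30.2812

∇J = (8u - 3v, -3u + 10v)
(u₁, v₁) = (5, -4) − 0.02·(52, -55) = (3.96, -2.9)
(u₂, v₂) = (3.96, -2.9) − 0.02·(40.38, -40.88) = (3.1524, -2.0824)
∂J/∂v at (3.1524, -2.0824) = -30.2812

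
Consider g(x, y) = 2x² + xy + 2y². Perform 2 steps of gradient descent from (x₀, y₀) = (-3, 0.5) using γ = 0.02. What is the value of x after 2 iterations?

∇g = (4x + y, x + 4y)
Step 1: at (-3, 0.5), ∇g = (-11.5, -1) → (-3, 0.5) − 0.02·(-11.5, -1) = (-2.77, 0.52)
Step 2: at (-2.77, 0.52), ∇g = (-10.56, -0.69) → (-2.77, 0.52) − 0.02·(-10.56, -0.69) = (-2.5588, 0.5338)
x = -2.5588

-2.5588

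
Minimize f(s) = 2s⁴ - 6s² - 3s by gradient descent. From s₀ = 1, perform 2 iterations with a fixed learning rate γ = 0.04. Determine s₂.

1.34331136

f′(s) = 8s³ - 12s - 3
Step 1: f′(1) = -7; s₁ = 1 − 0.04·(-7) = 1.28
Step 2: f′(1.28) = -1.582784; s₂ = 1.28 − 0.04·(-1.582784) = 1.34331136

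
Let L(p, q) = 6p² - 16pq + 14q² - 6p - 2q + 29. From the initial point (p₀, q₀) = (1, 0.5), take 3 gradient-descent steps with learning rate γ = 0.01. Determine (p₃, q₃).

(1.07024, 0.59888)

∇L = (12p - 16q - 6, -16p + 28q - 2)
(p₁, q₁) = (1, 0.5) − 0.01·(-2, -4) = (1.02, 0.54)
(p₂, q₂) = (1.02, 0.54) − 0.01·(-2.4, -3.2) = (1.044, 0.572)
(p₃, q₃) = (1.044, 0.572) − 0.01·(-2.624, -2.688) = (1.07024, 0.59888)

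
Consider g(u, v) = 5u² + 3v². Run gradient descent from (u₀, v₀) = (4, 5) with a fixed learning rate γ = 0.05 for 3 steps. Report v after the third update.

∇g = (10u, 6v)
(u₁, v₁) = (4, 5) − 0.05·(40, 30) = (2, 3.5)
(u₂, v₂) = (2, 3.5) − 0.05·(20, 21) = (1, 2.45)
(u₃, v₃) = (1, 2.45) − 0.05·(10, 14.7) = (0.5, 1.715)
v = 1.715

1.715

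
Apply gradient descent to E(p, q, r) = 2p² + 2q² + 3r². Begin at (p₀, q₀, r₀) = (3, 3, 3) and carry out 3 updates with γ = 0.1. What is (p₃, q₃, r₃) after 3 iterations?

∇E = (4p, 4q, 6r)
Step 1: at (3, 3, 3), ∇E = (12, 12, 18) → (3, 3, 3) − 0.1·(12, 12, 18) = (1.8, 1.8, 1.2)
Step 2: at (1.8, 1.8, 1.2), ∇E = (7.2, 7.2, 7.2) → (1.8, 1.8, 1.2) − 0.1·(7.2, 7.2, 7.2) = (1.08, 1.08, 0.48)
Step 3: at (1.08, 1.08, 0.48), ∇E = (4.32, 4.32, 2.88) → (1.08, 1.08, 0.48) − 0.1·(4.32, 4.32, 2.88) = (0.648, 0.648, 0.192)

(0.648, 0.648, 0.192)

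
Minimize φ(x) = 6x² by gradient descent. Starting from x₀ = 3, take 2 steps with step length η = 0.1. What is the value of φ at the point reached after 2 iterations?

φ′(x) = 12x
x₁ = 3 − 0.1·36 = -0.6
x₂ = -0.6 − 0.1·(-7.2) = 0.12
φ(0.12) = 0.0864

0.0864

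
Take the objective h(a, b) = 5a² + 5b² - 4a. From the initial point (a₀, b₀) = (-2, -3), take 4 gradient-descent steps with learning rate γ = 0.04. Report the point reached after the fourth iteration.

(0.08896, -0.3888)

∇h = (10a - 4, 10b)
(a₁, b₁) = (-2, -3) − 0.04·(-24, -30) = (-1.04, -1.8)
(a₂, b₂) = (-1.04, -1.8) − 0.04·(-14.4, -18) = (-0.464, -1.08)
(a₃, b₃) = (-0.464, -1.08) − 0.04·(-8.64, -10.8) = (-0.1184, -0.648)
(a₄, b₄) = (-0.1184, -0.648) − 0.04·(-5.184, -6.48) = (0.08896, -0.3888)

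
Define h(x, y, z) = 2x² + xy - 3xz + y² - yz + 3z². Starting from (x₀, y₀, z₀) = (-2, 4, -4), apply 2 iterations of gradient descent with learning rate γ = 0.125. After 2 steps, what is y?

2.28125

∇h = (4x + y - 3z, x + 2y - z, -3x - y + 6z)
Step 1: at (-2, 4, -4), ∇h = (8, 10, -22) → (-2, 4, -4) − 0.125·(8, 10, -22) = (-3, 2.75, -1.25)
Step 2: at (-3, 2.75, -1.25), ∇h = (-5.5, 3.75, -1.25) → (-3, 2.75, -1.25) − 0.125·(-5.5, 3.75, -1.25) = (-2.3125, 2.28125, -1.09375)
y = 2.28125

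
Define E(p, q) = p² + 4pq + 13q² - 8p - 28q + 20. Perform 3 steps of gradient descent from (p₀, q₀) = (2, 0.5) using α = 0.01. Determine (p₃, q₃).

∇E = (2p + 4q - 8, 4p + 26q - 28)
Step 1: at (2, 0.5), ∇E = (-2, -7) → (2, 0.5) − 0.01·(-2, -7) = (2.02, 0.57)
Step 2: at (2.02, 0.57), ∇E = (-1.68, -5.1) → (2.02, 0.57) − 0.01·(-1.68, -5.1) = (2.0368, 0.621)
Step 3: at (2.0368, 0.621), ∇E = (-1.4424, -3.7068) → (2.0368, 0.621) − 0.01·(-1.4424, -3.7068) = (2.051224, 0.658068)

(2.051224, 0.658068)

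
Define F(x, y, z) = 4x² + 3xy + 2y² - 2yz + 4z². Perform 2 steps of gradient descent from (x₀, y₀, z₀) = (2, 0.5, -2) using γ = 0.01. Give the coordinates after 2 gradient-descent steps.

(1.6676, 0.27345, -1.676)

∇F = (8x + 3y, 3x + 4y - 2z, -2y + 8z)
(x₁, y₁, z₁) = (2, 0.5, -2) − 0.01·(17.5, 12, -17) = (1.825, 0.38, -1.83)
(x₂, y₂, z₂) = (1.825, 0.38, -1.83) − 0.01·(15.74, 10.655, -15.4) = (1.6676, 0.27345, -1.676)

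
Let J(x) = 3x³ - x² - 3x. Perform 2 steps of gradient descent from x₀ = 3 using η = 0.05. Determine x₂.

-0.672

J′(x) = 9x² - 2x - 3
x₁ = 3 − 0.05·72 = -0.6
x₂ = -0.6 − 0.05·1.44 = -0.672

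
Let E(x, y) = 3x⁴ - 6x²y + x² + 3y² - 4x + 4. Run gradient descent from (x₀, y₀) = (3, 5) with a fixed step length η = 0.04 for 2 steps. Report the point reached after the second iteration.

∇E = (12x³ - 12xy + 2x - 4, -6x² + 6y)
(x₁, y₁) = (3, 5) − 0.04·(146, -24) = (-2.84, 5.96)
(x₂, y₂) = (-2.84, 5.96) − 0.04·(-81.438848, -12.6336) = (0.41755392, 6.465344)

(0.41755392, 6.465344)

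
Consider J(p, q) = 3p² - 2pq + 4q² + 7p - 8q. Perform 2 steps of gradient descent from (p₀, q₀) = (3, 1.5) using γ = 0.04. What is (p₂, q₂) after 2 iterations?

(1.4576, 1.564)

∇J = (6p - 2q + 7, -2p + 8q - 8)
(p₁, q₁) = (3, 1.5) − 0.04·(22, -2) = (2.12, 1.58)
(p₂, q₂) = (2.12, 1.58) − 0.04·(16.56, 0.4) = (1.4576, 1.564)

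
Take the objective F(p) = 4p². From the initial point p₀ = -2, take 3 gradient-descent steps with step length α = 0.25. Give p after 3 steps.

F′(p) = 8p
Step 1: F′(-2) = -16; p₁ = -2 − 0.25·(-16) = 2
Step 2: F′(2) = 16; p₂ = 2 − 0.25·16 = -2
Step 3: F′(-2) = -16; p₃ = -2 − 0.25·(-16) = 2

2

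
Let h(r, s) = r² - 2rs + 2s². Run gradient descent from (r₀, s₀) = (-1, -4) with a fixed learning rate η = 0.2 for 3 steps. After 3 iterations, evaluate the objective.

∇h = (2r - 2s, -2r + 4s)
(r₁, s₁) = (-1, -4) − 0.2·(6, -14) = (-2.2, -1.2)
(r₂, s₂) = (-2.2, -1.2) − 0.2·(-2, -0.4) = (-1.8, -1.12)
(r₃, s₃) = (-1.8, -1.12) − 0.2·(-1.36, -0.88) = (-1.528, -0.944)
h(-1.528, -0.944) = 1.232192

1.232192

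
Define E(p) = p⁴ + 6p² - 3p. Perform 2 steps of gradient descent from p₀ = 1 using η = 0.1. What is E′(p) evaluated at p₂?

E′(p) = 4p³ + 12p - 3
Step 1: E′(1) = 13; p₁ = 1 − 0.1·13 = -0.3
Step 2: E′(-0.3) = -6.708; p₂ = -0.3 − 0.1·(-6.708) = 0.3708
E′(p) at (0.3708) = 1.653529083648

1.653529083648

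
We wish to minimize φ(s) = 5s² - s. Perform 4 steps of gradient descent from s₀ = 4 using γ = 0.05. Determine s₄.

φ′(s) = 10s - 1
Step 1: φ′(4) = 39; s₁ = 4 − 0.05·39 = 2.05
Step 2: φ′(2.05) = 19.5; s₂ = 2.05 − 0.05·19.5 = 1.075
Step 3: φ′(1.075) = 9.75; s₃ = 1.075 − 0.05·9.75 = 0.5875
Step 4: φ′(0.5875) = 4.875; s₄ = 0.5875 − 0.05·4.875 = 0.34375

0.34375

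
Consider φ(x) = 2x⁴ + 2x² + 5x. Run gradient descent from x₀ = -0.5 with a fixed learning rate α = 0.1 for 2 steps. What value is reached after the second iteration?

-0.6456

φ′(x) = 8x³ + 4x + 5
Step 1: φ′(-0.5) = 2; x₁ = -0.5 − 0.1·2 = -0.7
Step 2: φ′(-0.7) = -0.544; x₂ = -0.7 − 0.1·(-0.544) = -0.6456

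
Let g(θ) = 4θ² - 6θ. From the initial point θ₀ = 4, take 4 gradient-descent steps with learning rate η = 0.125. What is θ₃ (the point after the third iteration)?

g′(θ) = 8θ - 6
Step 1: g′(4) = 26; θ₁ = 4 − 0.125·26 = 0.75
Step 2: g′(0.75) = 0; θ₂ = 0.75 − 0.125·0 = 0.75
Step 3: g′(0.75) = 0; θ₃ = 0.75 − 0.125·0 = 0.75

0.75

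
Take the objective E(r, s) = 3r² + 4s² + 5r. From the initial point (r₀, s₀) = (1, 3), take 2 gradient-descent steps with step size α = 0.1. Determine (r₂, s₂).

(-0.54, 0.12)

∇E = (6r + 5, 8s)
(r₁, s₁) = (1, 3) − 0.1·(11, 24) = (-0.1, 0.6)
(r₂, s₂) = (-0.1, 0.6) − 0.1·(4.4, 4.8) = (-0.54, 0.12)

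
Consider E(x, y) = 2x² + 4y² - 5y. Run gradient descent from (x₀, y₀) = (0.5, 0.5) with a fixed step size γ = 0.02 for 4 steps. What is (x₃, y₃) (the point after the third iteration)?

(0.389344, 0.550912)

∇E = (4x, 8y - 5)
Step 1: at (0.5, 0.5), ∇E = (2, -1) → (0.5, 0.5) − 0.02·(2, -1) = (0.46, 0.52)
Step 2: at (0.46, 0.52), ∇E = (1.84, -0.84) → (0.46, 0.52) − 0.02·(1.84, -0.84) = (0.4232, 0.5368)
Step 3: at (0.4232, 0.5368), ∇E = (1.6928, -0.7056) → (0.4232, 0.5368) − 0.02·(1.6928, -0.7056) = (0.389344, 0.550912)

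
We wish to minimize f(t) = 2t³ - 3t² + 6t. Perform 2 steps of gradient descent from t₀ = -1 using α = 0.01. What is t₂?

f′(t) = 6t² - 6t + 6
Step 1: f′(-1) = 18; t₁ = -1 − 0.01·18 = -1.18
Step 2: f′(-1.18) = 21.4344; t₂ = -1.18 − 0.01·21.4344 = -1.394344

-1.394344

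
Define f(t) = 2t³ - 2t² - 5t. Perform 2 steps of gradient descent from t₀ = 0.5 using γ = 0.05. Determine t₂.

f′(t) = 6t² - 4t - 5
t₁ = 0.5 − 0.05·(-5.5) = 0.775
t₂ = 0.775 − 0.05·(-4.49625) = 0.9998125

0.9998125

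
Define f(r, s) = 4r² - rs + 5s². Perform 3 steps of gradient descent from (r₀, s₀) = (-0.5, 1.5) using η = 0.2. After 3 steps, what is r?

0.752

∇f = (8r - s, -r + 10s)
Step 1: at (-0.5, 1.5), ∇f = (-5.5, 15.5) → (-0.5, 1.5) − 0.2·(-5.5, 15.5) = (0.6, -1.6)
Step 2: at (0.6, -1.6), ∇f = (6.4, -16.6) → (0.6, -1.6) − 0.2·(6.4, -16.6) = (-0.68, 1.72)
Step 3: at (-0.68, 1.72), ∇f = (-7.16, 17.88) → (-0.68, 1.72) − 0.2·(-7.16, 17.88) = (0.752, -1.856)
r = 0.752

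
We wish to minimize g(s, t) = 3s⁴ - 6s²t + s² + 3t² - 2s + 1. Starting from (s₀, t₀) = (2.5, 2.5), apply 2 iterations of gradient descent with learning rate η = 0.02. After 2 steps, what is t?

2.600332

∇g = (12s³ - 12st + 2s - 2, -6s² + 6t)
(s₁, t₁) = (2.5, 2.5) − 0.02·(115.5, -22.5) = (0.19, 2.95)
(s₂, t₂) = (0.19, 2.95) − 0.02·(-8.263692, 17.4834) = (0.35527384, 2.600332)
t = 2.600332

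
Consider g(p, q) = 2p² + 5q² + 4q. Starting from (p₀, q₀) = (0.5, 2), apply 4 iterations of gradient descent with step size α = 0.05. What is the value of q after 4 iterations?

-0.25

∇g = (4p, 10q + 4)
Step 1: at (0.5, 2), ∇g = (2, 24) → (0.5, 2) − 0.05·(2, 24) = (0.4, 0.8)
Step 2: at (0.4, 0.8), ∇g = (1.6, 12) → (0.4, 0.8) − 0.05·(1.6, 12) = (0.32, 0.2)
Step 3: at (0.32, 0.2), ∇g = (1.28, 6) → (0.32, 0.2) − 0.05·(1.28, 6) = (0.256, -0.1)
Step 4: at (0.256, -0.1), ∇g = (1.024, 3) → (0.256, -0.1) − 0.05·(1.024, 3) = (0.2048, -0.25)
q = -0.25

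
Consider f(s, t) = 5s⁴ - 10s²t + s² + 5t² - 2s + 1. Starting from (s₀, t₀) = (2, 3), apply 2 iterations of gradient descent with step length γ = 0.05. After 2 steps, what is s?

∇f = (20s³ - 20st + 2s - 2, -10s² + 10t)
Step 1: at (2, 3), ∇f = (42, -10) → (2, 3) − 0.05·(42, -10) = (-0.1, 3.5)
Step 2: at (-0.1, 3.5), ∇f = (4.78, 34.9) → (-0.1, 3.5) − 0.05·(4.78, 34.9) = (-0.339, 1.755)
s = -0.339

-0.339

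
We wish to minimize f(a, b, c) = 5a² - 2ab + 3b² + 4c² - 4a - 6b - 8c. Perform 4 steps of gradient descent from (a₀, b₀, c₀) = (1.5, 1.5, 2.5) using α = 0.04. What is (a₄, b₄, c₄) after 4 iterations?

(0.79761792, 1.403744, 1.32072064)

∇f = (10a - 2b - 4, -2a + 6b - 6, 8c - 8)
Step 1: at (1.5, 1.5, 2.5), ∇f = (8, 0, 12) → (1.5, 1.5, 2.5) − 0.04·(8, 0, 12) = (1.18, 1.5, 2.02)
Step 2: at (1.18, 1.5, 2.02), ∇f = (4.8, 0.64, 8.16) → (1.18, 1.5, 2.02) − 0.04·(4.8, 0.64, 8.16) = (0.988, 1.4744, 1.6936)
Step 3: at (0.988, 1.4744, 1.6936), ∇f = (2.9312, 0.8704, 5.5488) → (0.988, 1.4744, 1.6936) − 0.04·(2.9312, 0.8704, 5.5488) = (0.870752, 1.439584, 1.471648)
Step 4: at (0.870752, 1.439584, 1.471648), ∇f = (1.828352, 0.896, 3.773184) → (0.870752, 1.439584, 1.471648) − 0.04·(1.828352, 0.896, 3.773184) = (0.79761792, 1.403744, 1.32072064)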